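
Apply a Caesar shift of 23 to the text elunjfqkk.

e(4): 4+23=27≡1 → b
l(11): 11+23=34≡8 → i
u(20): 20+23=43≡17 → r
n(13): 13+23=36≡10 → k
j(9): 9+23=32≡6 → g
f(5): 5+23=28≡2 → c
q(16): 16+23=39≡13 → n
k(10): 10+23=33≡7 → h
k(10): 10+23=33≡7 → h

birkgcnhh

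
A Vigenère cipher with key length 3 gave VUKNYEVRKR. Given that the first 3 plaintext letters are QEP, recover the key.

Subtract each crib letter from the matching ciphertext letter (mod 26):
V(21)−Q(16)=5 → F
U(20)−E(4)=16 → Q
K(10)−P(15)=-5≡21 → V

FQV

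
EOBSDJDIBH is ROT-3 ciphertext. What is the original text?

BLYPAGAFYE

E(4): 4−3=1 → B
O(14): 14−3=11 → L
B(1): 1−3=-2≡24 → Y
S(18): 18−3=15 → P
D(3): 3−3=0 → A
J(9): 9−3=6 → G
D(3): 3−3=0 → A
I(8): 8−3=5 → F
B(1): 1−3=-2≡24 → Y
H(7): 7−3=4 → E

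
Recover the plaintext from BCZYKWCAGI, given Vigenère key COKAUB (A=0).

ZOPYQVAMWI

Repeat the key across the ciphertext: COKAUBCOKA
B(1)−C(2): -1≡25 → Z
C(2)−O(14): -12≡14 → O
Z(25)−K(10): 15 → P
Y(24)−A(0): 24 → Y
K(10)−U(20): -10≡16 → Q
W(22)−B(1): 21 → V
C(2)−C(2): 0 → A
A(0)−O(14): -14≡12 → M
G(6)−K(10): -4≡22 → W
I(8)−A(0): 8 → I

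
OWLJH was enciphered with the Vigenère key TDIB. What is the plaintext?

VTDIO

Repeat the key across the ciphertext: TDIBT
O(14)−T(19): -5≡21 → V
W(22)−D(3): 19 → T
L(11)−I(8): 3 → D
J(9)−B(1): 8 → I
H(7)−T(19): -12≡14 → O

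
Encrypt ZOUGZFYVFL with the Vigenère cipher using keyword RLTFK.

QZNLJWJOKV

Repeat the key across the message: RLTFKRLTFK
Z(25)+R(17): 42≡16 → Q
O(14)+L(11): 25 → Z
U(20)+T(19): 39≡13 → N
G(6)+F(5): 11 → L
Z(25)+K(10): 35≡9 → J
F(5)+R(17): 22 → W
Y(24)+L(11): 35≡9 → J
V(21)+T(19): 40≡14 → O
F(5)+F(5): 10 → K
L(11)+K(10): 21 → V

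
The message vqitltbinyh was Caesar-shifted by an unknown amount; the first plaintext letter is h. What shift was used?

14

From the crib: v(21)−h(7)=14, so the shift is 14.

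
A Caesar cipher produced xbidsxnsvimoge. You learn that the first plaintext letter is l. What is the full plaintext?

From the crib: x(23)−l(11)=12, so the shift is 12.
Subtract 12 from each ciphertext letter:
x(23): 23−12=11 → l
b(1): 1−12=-11≡15 → p
i(8): 8−12=-4≡22 → w
d(3): 3−12=-9≡17 → r
s(18): 18−12=6 → g
x(23): 23−12=11 → l
n(13): 13−12=1 → b
s(18): 18−12=6 → g
v(21): 21−12=9 → j
i(8): 8−12=-4≡22 → w
m(12): 12−12=0 → a
o(14): 14−12=2 → c
g(6): 6−12=-6≡20 → u
e(4): 4−12=-8≡18 → s

lpwrglbgjwacus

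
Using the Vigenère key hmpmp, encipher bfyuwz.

Repeat the key across the message: hmpmph
b(1)+h(7): 8 → i
f(5)+m(12): 17 → r
y(24)+p(15): 39≡13 → n
u(20)+m(12): 32≡6 → g
w(22)+p(15): 37≡11 → l
z(25)+h(7): 32≡6 → g

irnglg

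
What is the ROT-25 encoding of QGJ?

Q(16): 16+25=41≡15 → P
G(6): 6+25=31≡5 → F
J(9): 9+25=34≡8 → I

PFI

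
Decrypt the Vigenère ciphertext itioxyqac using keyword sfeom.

qoealglwo

Repeat the key across the ciphertext: sfeomsfeo
i(8)−s(18): -10≡16 → q
t(19)−f(5): 14 → o
i(8)−e(4): 4 → e
o(14)−o(14): 0 → a
x(23)−m(12): 11 → l
y(24)−s(18): 6 → g
q(16)−f(5): 11 → l
a(0)−e(4): -4≡22 → w
c(2)−o(14): -12≡14 → o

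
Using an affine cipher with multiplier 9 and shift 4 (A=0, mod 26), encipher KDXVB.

QFDLN

K(10): 9·10+4=94≡16 → Q
D(3): 9·3+4=31≡5 → F
X(23): 9·23+4=211≡3 → D
V(21): 9·21+4=193≡11 → L
B(1): 9·1+4=13 → N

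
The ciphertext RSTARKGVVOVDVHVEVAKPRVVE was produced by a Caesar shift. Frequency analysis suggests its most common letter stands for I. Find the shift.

The most frequent ciphertext letter is V (appears 8 times).
V is position 21; I is position 8.
Shift = 13.

13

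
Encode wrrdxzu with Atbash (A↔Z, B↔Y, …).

w(22) → d(3)
r(17) → i(8)
r(17) → i(8)
d(3) → w(22)
x(23) → c(2)
z(25) → a(0)
u(20) → f(5)

diiwcaf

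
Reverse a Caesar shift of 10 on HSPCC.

XIFSS

H(7): 7−10=-3≡23 → X
S(18): 18−10=8 → I
P(15): 15−10=5 → F
C(2): 2−10=-8≡18 → S
C(2): 2−10=-8≡18 → S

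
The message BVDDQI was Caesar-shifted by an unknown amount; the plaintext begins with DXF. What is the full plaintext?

DXFFSK

From the crib: B(1)−D(3)=-2≡24, so the shift is 24.
Subtract 24 from each ciphertext letter:
B(1): 1−24=-23≡3 → D
V(21): 21−24=-3≡23 → X
D(3): 3−24=-21≡5 → F
D(3): 3−24=-21≡5 → F
Q(16): 16−24=-8≡18 → S
I(8): 8−24=-16≡10 → K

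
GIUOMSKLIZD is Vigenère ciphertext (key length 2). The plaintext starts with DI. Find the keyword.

Subtract each crib letter from the matching ciphertext letter (mod 26):
G(6)−D(3)=3 → D
I(8)−I(8)=0 → A

DA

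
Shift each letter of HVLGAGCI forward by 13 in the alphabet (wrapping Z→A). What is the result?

H(7): 7+13=20 → U
V(21): 21+13=34≡8 → I
L(11): 11+13=24 → Y
G(6): 6+13=19 → T
A(0): 0+13=13 → N
G(6): 6+13=19 → T
C(2): 2+13=15 → P
I(8): 8+13=21 → V

UIYTNTPV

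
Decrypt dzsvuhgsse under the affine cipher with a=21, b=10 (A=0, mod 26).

The inverse of 21 mod 26 is 5, since 21·5=105≡1. Apply D(y)=5·(y−10) mod 26:
d(3): 5·(3−10)=-35≡17 → r
z(25): 5·(25−10)=75≡23 → x
s(18): 5·(18−10)=40≡14 → o
v(21): 5·(21−10)=55≡3 → d
u(20): 5·(20−10)=50≡24 → y
h(7): 5·(7−10)=-15≡11 → l
g(6): 5·(6−10)=-20≡6 → g
s(18): 5·(18−10)=40≡14 → o
s(18): 5·(18−10)=40≡14 → o
e(4): 5·(4−10)=-30≡22 → w

rxodylgoow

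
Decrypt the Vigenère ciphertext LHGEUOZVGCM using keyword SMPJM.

Repeat the key across the ciphertext: SMPJMSMPJMS
L(11)−S(18): -7≡19 → T
H(7)−M(12): -5≡21 → V
G(6)−P(15): -9≡17 → R
E(4)−J(9): -5≡21 → V
U(20)−M(12): 8 → I
O(14)−S(18): -4≡22 → W
Z(25)−M(12): 13 → N
V(21)−P(15): 6 → G
G(6)−J(9): -3≡23 → X
C(2)−M(12): -10≡16 → Q
M(12)−S(18): -6≡20 → U

TVRVIWNGXQU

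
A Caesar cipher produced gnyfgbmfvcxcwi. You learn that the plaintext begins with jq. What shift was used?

23

From the crib: g(6)−j(9)=-3≡23, so the shift is 23.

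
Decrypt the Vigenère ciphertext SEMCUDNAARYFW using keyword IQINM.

KOEPIVXSNFQPO

Repeat the key across the ciphertext: IQINMIQINMIQI
S(18)−I(8): 10 → K
E(4)−Q(16): -12≡14 → O
M(12)−I(8): 4 → E
C(2)−N(13): -11≡15 → P
U(20)−M(12): 8 → I
D(3)−I(8): -5≡21 → V
N(13)−Q(16): -3≡23 → X
A(0)−I(8): -8≡18 → S
A(0)−N(13): -13≡13 → N
R(17)−M(12): 5 → F
Y(24)−I(8): 16 → Q
F(5)−Q(16): -11≡15 → P
W(22)−I(8): 14 → O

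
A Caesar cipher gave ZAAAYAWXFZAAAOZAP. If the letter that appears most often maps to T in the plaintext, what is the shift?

The most frequent ciphertext letter is A (appears 8 times).
A is position 0; T is position 19.
Shift = -19≡7.

7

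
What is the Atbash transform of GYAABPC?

TBZZYKX

G(6) → T(19)
Y(24) → B(1)
A(0) → Z(25)
A(0) → Z(25)
B(1) → Y(24)
P(15) → K(10)
C(2) → X(23)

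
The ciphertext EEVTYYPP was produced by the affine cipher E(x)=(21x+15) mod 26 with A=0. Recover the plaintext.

The inverse of 21 mod 26 is 5, since 21·5=105≡1. Apply D(y)=5·(y−15) mod 26:
E(4): 5·(4−15)=-55≡23 → X
E(4): 5·(4−15)=-55≡23 → X
V(21): 5·(21−15)=30≡4 → E
T(19): 5·(19−15)=20 → U
Y(24): 5·(24−15)=45≡19 → T
Y(24): 5·(24−15)=45≡19 → T
P(15): 5·(15−15)=0 → A
P(15): 5·(15−15)=0 → A

XXEUTTAA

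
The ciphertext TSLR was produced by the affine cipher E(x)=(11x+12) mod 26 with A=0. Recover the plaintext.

The inverse of 11 mod 26 is 19, since 11·19=209≡1. Apply D(y)=19·(y−12) mod 26:
T(19): 19·(19−12)=133≡3 → D
S(18): 19·(18−12)=114≡10 → K
L(11): 19·(11−12)=-19≡7 → H
R(17): 19·(17−12)=95≡17 → R

DKHR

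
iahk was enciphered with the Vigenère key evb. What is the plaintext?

Repeat the key across the ciphertext: evbe
i(8)−e(4): 4 → e
a(0)−v(21): -21≡5 → f
h(7)−b(1): 6 → g
k(10)−e(4): 6 → g

efgg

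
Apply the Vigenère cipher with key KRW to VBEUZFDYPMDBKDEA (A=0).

FSAEQBNPLWUXUUAK

Repeat the key across the message: KRWKRWKRWKRWKRWK
V(21)+K(10): 31≡5 → F
B(1)+R(17): 18 → S
E(4)+W(22): 26≡0 → A
U(20)+K(10): 30≡4 → E
Z(25)+R(17): 42≡16 → Q
F(5)+W(22): 27≡1 → B
D(3)+K(10): 13 → N
Y(24)+R(17): 41≡15 → P
P(15)+W(22): 37≡11 → L
M(12)+K(10): 22 → W
D(3)+R(17): 20 → U
B(1)+W(22): 23 → X
K(10)+K(10): 20 → U
D(3)+R(17): 20 → U
E(4)+W(22): 26≡0 → A
A(0)+K(10): 10 → K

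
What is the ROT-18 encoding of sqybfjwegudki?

kiqtxbowymvca

s(18): 18+18=36≡10 → k
q(16): 16+18=34≡8 → i
y(24): 24+18=42≡16 → q
b(1): 1+18=19 → t
f(5): 5+18=23 → x
j(9): 9+18=27≡1 → b
w(22): 22+18=40≡14 → o
e(4): 4+18=22 → w
g(6): 6+18=24 → y
u(20): 20+18=38≡12 → m
d(3): 3+18=21 → v
k(10): 10+18=28≡2 → c
i(8): 8+18=26≡0 → a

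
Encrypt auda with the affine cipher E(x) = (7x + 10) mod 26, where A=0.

kufk

a(0): 7·0+10=10 → k
u(20): 7·20+10=150≡20 → u
d(3): 7·3+10=31≡5 → f
a(0): 7·0+10=10 → k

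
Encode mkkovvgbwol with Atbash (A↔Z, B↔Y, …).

m(12) → n(13)
k(10) → p(15)
k(10) → p(15)
o(14) → l(11)
v(21) → e(4)
v(21) → e(4)
g(6) → t(19)
b(1) → y(24)
w(22) → d(3)
o(14) → l(11)
l(11) → o(14)

nppleetydlo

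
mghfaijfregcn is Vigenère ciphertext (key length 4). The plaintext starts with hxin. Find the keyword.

Subtract each crib letter from the matching ciphertext letter (mod 26):
m(12)−h(7)=5 → f
g(6)−x(23)=-17≡9 → j
h(7)−i(8)=-1≡25 → z
f(5)−n(13)=-8≡18 → s

fjzs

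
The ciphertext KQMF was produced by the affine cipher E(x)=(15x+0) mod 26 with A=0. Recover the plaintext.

SIGJ

The inverse of 15 mod 26 is 7, since 15·7=105≡1. Apply D(y)=7·(y−0) mod 26:
K(10): 7·(10−0)=70≡18 → S
Q(16): 7·(16−0)=112≡8 → I
M(12): 7·(12−0)=84≡6 → G
F(5): 7·(5−0)=35≡9 → J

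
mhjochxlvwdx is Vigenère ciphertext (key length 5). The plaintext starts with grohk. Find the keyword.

gqvhs

Subtract each crib letter from the matching ciphertext letter (mod 26):
m(12)−g(6)=6 → g
h(7)−r(17)=-10≡16 → q
j(9)−o(14)=-5≡21 → v
o(14)−h(7)=7 → h
c(2)−k(10)=-8≡18 → s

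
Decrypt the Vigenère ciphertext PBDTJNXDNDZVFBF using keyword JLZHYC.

Repeat the key across the ciphertext: JLZHYCJLZHYCJLZ
P(15)−J(9): 6 → G
B(1)−L(11): -10≡16 → Q
D(3)−Z(25): -22≡4 → E
T(19)−H(7): 12 → M
J(9)−Y(24): -15≡11 → L
N(13)−C(2): 11 → L
X(23)−J(9): 14 → O
D(3)−L(11): -8≡18 → S
N(13)−Z(25): -12≡14 → O
D(3)−H(7): -4≡22 → W
Z(25)−Y(24): 1 → B
V(21)−C(2): 19 → T
F(5)−J(9): -4≡22 → W
B(1)−L(11): -10≡16 → Q
F(5)−Z(25): -20≡6 → G

GQEMLLOSOWBTWQG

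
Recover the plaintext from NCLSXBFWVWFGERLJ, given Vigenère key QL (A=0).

Repeat the key across the ciphertext: QLQLQLQLQLQLQLQL
N(13)−Q(16): -3≡23 → X
C(2)−L(11): -9≡17 → R
L(11)−Q(16): -5≡21 → V
S(18)−L(11): 7 → H
X(23)−Q(16): 7 → H
B(1)−L(11): -10≡16 → Q
F(5)−Q(16): -11≡15 → P
W(22)−L(11): 11 → L
V(21)−Q(16): 5 → F
W(22)−L(11): 11 → L
F(5)−Q(16): -11≡15 → P
G(6)−L(11): -5≡21 → V
E(4)−Q(16): -12≡14 → O
R(17)−L(11): 6 → G
L(11)−Q(16): -5≡21 → V
J(9)−L(11): -2≡24 → Y

XRVHHQPLFLPVOGVY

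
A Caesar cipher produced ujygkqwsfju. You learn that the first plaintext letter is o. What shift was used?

6

From the crib: u(20)−o(14)=6, so the shift is 6.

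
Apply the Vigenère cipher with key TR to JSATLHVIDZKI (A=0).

Repeat the key across the message: TRTRTRTRTRTR
J(9)+T(19): 28≡2 → C
S(18)+R(17): 35≡9 → J
A(0)+T(19): 19 → T
T(19)+R(17): 36≡10 → K
L(11)+T(19): 30≡4 → E
H(7)+R(17): 24 → Y
V(21)+T(19): 40≡14 → O
I(8)+R(17): 25 → Z
D(3)+T(19): 22 → W
Z(25)+R(17): 42≡16 → Q
K(10)+T(19): 29≡3 → D
I(8)+R(17): 25 → Z

CJTKEYOZWQDZ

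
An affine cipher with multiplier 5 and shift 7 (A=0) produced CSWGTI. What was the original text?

The inverse of 5 mod 26 is 21, since 5·21=105≡1. Apply D(y)=21·(y−7) mod 26:
C(2): 21·(2−7)=-105≡25 → Z
S(18): 21·(18−7)=231≡23 → X
W(22): 21·(22−7)=315≡3 → D
G(6): 21·(6−7)=-21≡5 → F
T(19): 21·(19−7)=252≡18 → S
I(8): 21·(8−7)=21 → V

ZXDFSV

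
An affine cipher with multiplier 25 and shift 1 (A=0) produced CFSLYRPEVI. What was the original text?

ZWJQDKMXGT

The inverse of 25 mod 26 is 25, since 25·25=625≡1. Apply D(y)=25·(y−1) mod 26:
C(2): 25·(2−1)=25 → Z
F(5): 25·(5−1)=100≡22 → W
S(18): 25·(18−1)=425≡9 → J
L(11): 25·(11−1)=250≡16 → Q
Y(24): 25·(24−1)=575≡3 → D
R(17): 25·(17−1)=400≡10 → K
P(15): 25·(15−1)=350≡12 → M
E(4): 25·(4−1)=75≡23 → X
V(21): 25·(21−1)=500≡6 → G
I(8): 25·(8−1)=175≡19 → T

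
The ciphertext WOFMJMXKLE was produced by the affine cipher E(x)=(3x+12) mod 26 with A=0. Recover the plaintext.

MSPAZAVIRG

The inverse of 3 mod 26 is 9, since 3·9=27≡1. Apply D(y)=9·(y−12) mod 26:
W(22): 9·(22−12)=90≡12 → M
O(14): 9·(14−12)=18 → S
F(5): 9·(5−12)=-63≡15 → P
M(12): 9·(12−12)=0 → A
J(9): 9·(9−12)=-27≡25 → Z
M(12): 9·(12−12)=0 → A
X(23): 9·(23−12)=99≡21 → V
K(10): 9·(10−12)=-18≡8 → I
L(11): 9·(11−12)=-9≡17 → R
E(4): 9·(4−12)=-72≡6 → G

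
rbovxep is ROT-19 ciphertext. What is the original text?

r(17): 17−19=-2≡24 → y
b(1): 1−19=-18≡8 → i
o(14): 14−19=-5≡21 → v
v(21): 21−19=2 → c
x(23): 23−19=4 → e
e(4): 4−19=-15≡11 → l
p(15): 15−19=-4≡22 → w

yivcelw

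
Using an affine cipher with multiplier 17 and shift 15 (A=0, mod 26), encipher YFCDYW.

Y(24): 17·24+15=423≡7 → H
F(5): 17·5+15=100≡22 → W
C(2): 17·2+15=49≡23 → X
D(3): 17·3+15=66≡14 → O
Y(24): 17·24+15=423≡7 → H
W(22): 17·22+15=389≡25 → Z

HWXOHZ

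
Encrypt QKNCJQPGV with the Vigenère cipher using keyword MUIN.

Repeat the key across the message: MUINMUINM
Q(16)+M(12): 28≡2 → C
K(10)+U(20): 30≡4 → E
N(13)+I(8): 21 → V
C(2)+N(13): 15 → P
J(9)+M(12): 21 → V
Q(16)+U(20): 36≡10 → K
P(15)+I(8): 23 → X
G(6)+N(13): 19 → T
V(21)+M(12): 33≡7 → H

CEVPVKXTH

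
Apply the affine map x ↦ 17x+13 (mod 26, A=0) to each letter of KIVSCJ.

K(10): 17·10+13=183≡1 → B
I(8): 17·8+13=149≡19 → T
V(21): 17·21+13=370≡6 → G
S(18): 17·18+13=319≡7 → H
C(2): 17·2+13=47≡21 → V
J(9): 17·9+13=166≡10 → K

BTGHVK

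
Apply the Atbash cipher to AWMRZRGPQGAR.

ZDNIAITKJTZI

A(0) → Z(25)
W(22) → D(3)
M(12) → N(13)
R(17) → I(8)
Z(25) → A(0)
R(17) → I(8)
G(6) → T(19)
P(15) → K(10)
Q(16) → J(9)
G(6) → T(19)
A(0) → Z(25)
R(17) → I(8)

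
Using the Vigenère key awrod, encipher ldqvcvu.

lzhjfvq

Repeat the key across the message: awrodaw
l(11)+a(0): 11 → l
d(3)+w(22): 25 → z
q(16)+r(17): 33≡7 → h
v(21)+o(14): 35≡9 → j
c(2)+d(3): 5 → f
v(21)+a(0): 21 → v
u(20)+w(22): 42≡16 → q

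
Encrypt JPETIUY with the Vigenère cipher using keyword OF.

Repeat the key across the message: OFOFOFO
J(9)+O(14): 23 → X
P(15)+F(5): 20 → U
E(4)+O(14): 18 → S
T(19)+F(5): 24 → Y
I(8)+O(14): 22 → W
U(20)+F(5): 25 → Z
Y(24)+O(14): 38≡12 → M

XUSYWZM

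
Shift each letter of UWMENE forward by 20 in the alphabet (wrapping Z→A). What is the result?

U(20): 20+20=40≡14 → O
W(22): 22+20=42≡16 → Q
M(12): 12+20=32≡6 → G
E(4): 4+20=24 → Y
N(13): 13+20=33≡7 → H
E(4): 4+20=24 → Y

OQGYHY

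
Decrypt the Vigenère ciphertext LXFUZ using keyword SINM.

TPSIH

Repeat the key across the ciphertext: SINMS
L(11)−S(18): -7≡19 → T
X(23)−I(8): 15 → P
F(5)−N(13): -8≡18 → S
U(20)−M(12): 8 → I
Z(25)−S(18): 7 → H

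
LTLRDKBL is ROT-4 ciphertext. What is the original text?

HPHNZGXH

L(11): 11−4=7 → H
T(19): 19−4=15 → P
L(11): 11−4=7 → H
R(17): 17−4=13 → N
D(3): 3−4=-1≡25 → Z
K(10): 10−4=6 → G
B(1): 1−4=-3≡23 → X
L(11): 11−4=7 → H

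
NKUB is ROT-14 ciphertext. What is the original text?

ZWGN

N(13): 13−14=-1≡25 → Z
K(10): 10−14=-4≡22 → W
U(20): 20−14=6 → G
B(1): 1−14=-13≡13 → N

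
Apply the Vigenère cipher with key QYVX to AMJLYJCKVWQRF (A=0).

Repeat the key across the message: QYVXQYVXQYVXQ
A(0)+Q(16): 16 → Q
M(12)+Y(24): 36≡10 → K
J(9)+V(21): 30≡4 → E
L(11)+X(23): 34≡8 → I
Y(24)+Q(16): 40≡14 → O
J(9)+Y(24): 33≡7 → H
C(2)+V(21): 23 → X
K(10)+X(23): 33≡7 → H
V(21)+Q(16): 37≡11 → L
W(22)+Y(24): 46≡20 → U
Q(16)+V(21): 37≡11 → L
R(17)+X(23): 40≡14 → O
F(5)+Q(16): 21 → V

QKEIOHXHLULOV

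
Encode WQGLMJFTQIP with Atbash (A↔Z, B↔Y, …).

W(22) → D(3)
Q(16) → J(9)
G(6) → T(19)
L(11) → O(14)
M(12) → N(13)
J(9) → Q(16)
F(5) → U(20)
T(19) → G(6)
Q(16) → J(9)
I(8) → R(17)
P(15) → K(10)

DJTONQUGJRK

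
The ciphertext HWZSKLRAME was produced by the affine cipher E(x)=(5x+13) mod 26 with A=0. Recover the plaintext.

EHSBPKGNFT

The inverse of 5 mod 26 is 21, since 5·21=105≡1. Apply D(y)=21·(y−13) mod 26:
H(7): 21·(7−13)=-126≡4 → E
W(22): 21·(22−13)=189≡7 → H
Z(25): 21·(25−13)=252≡18 → S
S(18): 21·(18−13)=105≡1 → B
K(10): 21·(10−13)=-63≡15 → P
L(11): 21·(11−13)=-42≡10 → K
R(17): 21·(17−13)=84≡6 → G
A(0): 21·(0−13)=-273≡13 → N
M(12): 21·(12−13)=-21≡5 → F
E(4): 21·(4−13)=-189≡19 → T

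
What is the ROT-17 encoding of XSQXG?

X(23): 23+17=40≡14 → O
S(18): 18+17=35≡9 → J
Q(16): 16+17=33≡7 → H
X(23): 23+17=40≡14 → O
G(6): 6+17=23 → X

OJHOX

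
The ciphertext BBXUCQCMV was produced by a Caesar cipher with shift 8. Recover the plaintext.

TTPMUIUEN

B(1): 1−8=-7≡19 → T
B(1): 1−8=-7≡19 → T
X(23): 23−8=15 → P
U(20): 20−8=12 → M
C(2): 2−8=-6≡20 → U
Q(16): 16−8=8 → I
C(2): 2−8=-6≡20 → U
M(12): 12−8=4 → E
V(21): 21−8=13 → N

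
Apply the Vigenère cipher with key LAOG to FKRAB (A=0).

Repeat the key across the message: LAOGL
F(5)+L(11): 16 → Q
K(10)+A(0): 10 → K
R(17)+O(14): 31≡5 → F
A(0)+G(6): 6 → G
B(1)+L(11): 12 → M

QKFGM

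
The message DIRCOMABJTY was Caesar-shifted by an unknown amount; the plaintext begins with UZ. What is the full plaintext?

UZITFDRSAKP

From the crib: D(3)−U(20)=-17≡9, so the shift is 9.
Subtract 9 from each ciphertext letter:
D(3): 3−9=-6≡20 → U
I(8): 8−9=-1≡25 → Z
R(17): 17−9=8 → I
C(2): 2−9=-7≡19 → T
O(14): 14−9=5 → F
M(12): 12−9=3 → D
A(0): 0−9=-9≡17 → R
B(1): 1−9=-8≡18 → S
J(9): 9−9=0 → A
T(19): 19−9=10 → K
Y(24): 24−9=15 → P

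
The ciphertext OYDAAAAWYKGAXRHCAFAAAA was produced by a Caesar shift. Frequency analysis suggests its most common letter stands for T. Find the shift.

The most frequent ciphertext letter is A (appears 10 times).
A is position 0; T is position 19.
Shift = -19≡7.

7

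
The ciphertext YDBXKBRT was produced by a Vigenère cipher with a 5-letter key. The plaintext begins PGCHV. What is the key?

JXZQP

Subtract each crib letter from the matching ciphertext letter (mod 26):
Y(24)−P(15)=9 → J
D(3)−G(6)=-3≡23 → X
B(1)−C(2)=-1≡25 → Z
X(23)−H(7)=16 → Q
K(10)−V(21)=-11≡15 → P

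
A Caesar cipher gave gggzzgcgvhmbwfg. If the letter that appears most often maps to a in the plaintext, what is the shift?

The most frequent ciphertext letter is g (appears 6 times).
g is position 6; a is position 0.
Shift = 6.

6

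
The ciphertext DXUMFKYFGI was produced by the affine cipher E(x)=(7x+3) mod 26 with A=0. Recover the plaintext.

AOVFEBDETX

The inverse of 7 mod 26 is 15, since 7·15=105≡1. Apply D(y)=15·(y−3) mod 26:
D(3): 15·(3−3)=0 → A
X(23): 15·(23−3)=300≡14 → O
U(20): 15·(20−3)=255≡21 → V
M(12): 15·(12−3)=135≡5 → F
F(5): 15·(5−3)=30≡4 → E
K(10): 15·(10−3)=105≡1 → B
Y(24): 15·(24−3)=315≡3 → D
F(5): 15·(5−3)=30≡4 → E
G(6): 15·(6−3)=45≡19 → T
I(8): 15·(8−3)=75≡23 → X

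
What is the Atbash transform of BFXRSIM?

B(1) → Y(24)
F(5) → U(20)
X(23) → C(2)
R(17) → I(8)
S(18) → H(7)
I(8) → R(17)
M(12) → N(13)

YUCIHRN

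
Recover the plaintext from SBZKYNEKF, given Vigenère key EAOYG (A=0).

Repeat the key across the ciphertext: EAOYGEAOY
S(18)−E(4): 14 → O
B(1)−A(0): 1 → B
Z(25)−O(14): 11 → L
K(10)−Y(24): -14≡12 → M
Y(24)−G(6): 18 → S
N(13)−E(4): 9 → J
E(4)−A(0): 4 → E
K(10)−O(14): -4≡22 → W
F(5)−Y(24): -19≡7 → H

OBLMSJEWH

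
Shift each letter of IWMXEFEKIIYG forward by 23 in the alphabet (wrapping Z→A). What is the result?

FTJUBCBHFFVD

I(8): 8+23=31≡5 → F
W(22): 22+23=45≡19 → T
M(12): 12+23=35≡9 → J
X(23): 23+23=46≡20 → U
E(4): 4+23=27≡1 → B
F(5): 5+23=28≡2 → C
E(4): 4+23=27≡1 → B
K(10): 10+23=33≡7 → H
I(8): 8+23=31≡5 → F
I(8): 8+23=31≡5 → F
Y(24): 24+23=47≡21 → V
G(6): 6+23=29≡3 → D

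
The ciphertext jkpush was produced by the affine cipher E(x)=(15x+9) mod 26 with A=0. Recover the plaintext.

The inverse of 15 mod 26 is 7, since 15·7=105≡1. Apply D(y)=7·(y−9) mod 26:
j(9): 7·(9−9)=0 → a
k(10): 7·(10−9)=7 → h
p(15): 7·(15−9)=42≡16 → q
u(20): 7·(20−9)=77≡25 → z
s(18): 7·(18−9)=63≡11 → l
h(7): 7·(7−9)=-14≡12 → m

ahqzlm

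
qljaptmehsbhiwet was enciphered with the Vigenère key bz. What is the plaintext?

pmiboulfgtaihxdu

Repeat the key across the ciphertext: bzbzbzbzbzbzbzbz
q(16)−b(1): 15 → p
l(11)−z(25): -14≡12 → m
j(9)−b(1): 8 → i
a(0)−z(25): -25≡1 → b
p(15)−b(1): 14 → o
t(19)−z(25): -6≡20 → u
m(12)−b(1): 11 → l
e(4)−z(25): -21≡5 → f
h(7)−b(1): 6 → g
s(18)−z(25): -7≡19 → t
b(1)−b(1): 0 → a
h(7)−z(25): -18≡8 → i
i(8)−b(1): 7 → h
w(22)−z(25): -3≡23 → x
e(4)−b(1): 3 → d
t(19)−z(25): -6≡20 → u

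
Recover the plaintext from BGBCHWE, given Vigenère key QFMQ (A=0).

Repeat the key across the ciphertext: QFMQQFM
B(1)−Q(16): -15≡11 → L
G(6)−F(5): 1 → B
B(1)−M(12): -11≡15 → P
C(2)−Q(16): -14≡12 → M
H(7)−Q(16): -9≡17 → R
W(22)−F(5): 17 → R
E(4)−M(12): -8≡18 → S

LBPMRRS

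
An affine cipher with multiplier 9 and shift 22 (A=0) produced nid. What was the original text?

zkv

The inverse of 9 mod 26 is 3, since 9·3=27≡1. Apply D(y)=3·(y−22) mod 26:
n(13): 3·(13−22)=-27≡25 → z
i(8): 3·(8−22)=-42≡10 → k
d(3): 3·(3−22)=-57≡21 → v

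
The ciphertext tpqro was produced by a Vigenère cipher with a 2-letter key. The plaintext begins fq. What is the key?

oz

Subtract each crib letter from the matching ciphertext letter (mod 26):
t(19)−f(5)=14 → o
p(15)−q(16)=-1≡25 → z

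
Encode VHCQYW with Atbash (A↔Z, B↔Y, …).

V(21) → E(4)
H(7) → S(18)
C(2) → X(23)
Q(16) → J(9)
Y(24) → B(1)
W(22) → D(3)

ESXJBD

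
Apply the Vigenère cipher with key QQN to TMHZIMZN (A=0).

JCUPYZPD

Repeat the key across the message: QQNQQNQQ
T(19)+Q(16): 35≡9 → J
M(12)+Q(16): 28≡2 → C
H(7)+N(13): 20 → U
Z(25)+Q(16): 41≡15 → P
I(8)+Q(16): 24 → Y
M(12)+N(13): 25 → Z
Z(25)+Q(16): 41≡15 → P
N(13)+Q(16): 29≡3 → D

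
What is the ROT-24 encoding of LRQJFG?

JPOHDE

L(11): 11+24=35≡9 → J
R(17): 17+24=41≡15 → P
Q(16): 16+24=40≡14 → O
J(9): 9+24=33≡7 → H
F(5): 5+24=29≡3 → D
G(6): 6+24=30≡4 → E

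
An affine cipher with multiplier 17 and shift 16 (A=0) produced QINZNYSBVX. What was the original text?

AYJZJCUTLF

The inverse of 17 mod 26 is 23, since 17·23=391≡1. Apply D(y)=23·(y−16) mod 26:
Q(16): 23·(16−16)=0 → A
I(8): 23·(8−16)=-184≡24 → Y
N(13): 23·(13−16)=-69≡9 → J
Z(25): 23·(25−16)=207≡25 → Z
N(13): 23·(13−16)=-69≡9 → J
Y(24): 23·(24−16)=184≡2 → C
S(18): 23·(18−16)=46≡20 → U
B(1): 23·(1−16)=-345≡19 → T
V(21): 23·(21−16)=115≡11 → L
X(23): 23·(23−16)=161≡5 → F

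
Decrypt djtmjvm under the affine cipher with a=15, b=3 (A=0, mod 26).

The inverse of 15 mod 26 is 7, since 15·7=105≡1. Apply D(y)=7·(y−3) mod 26:
d(3): 7·(3−3)=0 → a
j(9): 7·(9−3)=42≡16 → q
t(19): 7·(19−3)=112≡8 → i
m(12): 7·(12−3)=63≡11 → l
j(9): 7·(9−3)=42≡16 → q
v(21): 7·(21−3)=126≡22 → w
m(12): 7·(12−3)=63≡11 → l

aqilqwl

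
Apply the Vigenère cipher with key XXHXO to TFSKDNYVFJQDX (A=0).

Repeat the key across the message: XXHXOXXHXOXXH
T(19)+X(23): 42≡16 → Q
F(5)+X(23): 28≡2 → C
S(18)+H(7): 25 → Z
K(10)+X(23): 33≡7 → H
D(3)+O(14): 17 → R
N(13)+X(23): 36≡10 → K
Y(24)+X(23): 47≡21 → V
V(21)+H(7): 28≡2 → C
F(5)+X(23): 28≡2 → C
J(9)+O(14): 23 → X
Q(16)+X(23): 39≡13 → N
D(3)+X(23): 26≡0 → A
X(23)+H(7): 30≡4 → E

QCZHRKVCCXNAE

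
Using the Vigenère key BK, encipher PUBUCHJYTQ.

Repeat the key across the message: BKBKBKBKBK
P(15)+B(1): 16 → Q
U(20)+K(10): 30≡4 → E
B(1)+B(1): 2 → C
U(20)+K(10): 30≡4 → E
C(2)+B(1): 3 → D
H(7)+K(10): 17 → R
J(9)+B(1): 10 → K
Y(24)+K(10): 34≡8 → I
T(19)+B(1): 20 → U
Q(16)+K(10): 26≡0 → A

QECEDRKIUA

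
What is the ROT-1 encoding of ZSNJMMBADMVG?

ATOKNNCBENWH

Z(25): 25+1=26≡0 → A
S(18): 18+1=19 → T
N(13): 13+1=14 → O
J(9): 9+1=10 → K
M(12): 12+1=13 → N
M(12): 12+1=13 → N
B(1): 1+1=2 → C
A(0): 0+1=1 → B
D(3): 3+1=4 → E
M(12): 12+1=13 → N
V(21): 21+1=22 → W
G(6): 6+1=7 → H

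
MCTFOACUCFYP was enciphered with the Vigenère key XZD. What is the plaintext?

Repeat the key across the ciphertext: XZDXZDXZDXZD
M(12)−X(23): -11≡15 → P
C(2)−Z(25): -23≡3 → D
T(19)−D(3): 16 → Q
F(5)−X(23): -18≡8 → I
O(14)−Z(25): -11≡15 → P
A(0)−D(3): -3≡23 → X
C(2)−X(23): -21≡5 → F
U(20)−Z(25): -5≡21 → V
C(2)−D(3): -1≡25 → Z
F(5)−X(23): -18≡8 → I
Y(24)−Z(25): -1≡25 → Z
P(15)−D(3): 12 → M

PDQIPXFVZIZM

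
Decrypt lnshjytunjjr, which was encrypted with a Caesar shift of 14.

xzetvkfgzvvd

l(11): 11−14=-3≡23 → x
n(13): 13−14=-1≡25 → z
s(18): 18−14=4 → e
h(7): 7−14=-7≡19 → t
j(9): 9−14=-5≡21 → v
y(24): 24−14=10 → k
t(19): 19−14=5 → f
u(20): 20−14=6 → g
n(13): 13−14=-1≡25 → z
j(9): 9−14=-5≡21 → v
j(9): 9−14=-5≡21 → v
r(17): 17−14=3 → d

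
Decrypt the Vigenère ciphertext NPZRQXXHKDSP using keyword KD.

DMPOGUNEAAIM

Repeat the key across the ciphertext: KDKDKDKDKDKD
N(13)−K(10): 3 → D
P(15)−D(3): 12 → M
Z(25)−K(10): 15 → P
R(17)−D(3): 14 → O
Q(16)−K(10): 6 → G
X(23)−D(3): 20 → U
X(23)−K(10): 13 → N
H(7)−D(3): 4 → E
K(10)−K(10): 0 → A
D(3)−D(3): 0 → A
S(18)−K(10): 8 → I
P(15)−D(3): 12 → M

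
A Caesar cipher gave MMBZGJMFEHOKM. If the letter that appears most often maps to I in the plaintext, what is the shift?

The most frequent ciphertext letter is M (appears 4 times).
M is position 12; I is position 8.
Shift = 4.

4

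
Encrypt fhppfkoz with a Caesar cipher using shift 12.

rtbbrwal

f(5): 5+12=17 → r
h(7): 7+12=19 → t
p(15): 15+12=27≡1 → b
p(15): 15+12=27≡1 → b
f(5): 5+12=17 → r
k(10): 10+12=22 → w
o(14): 14+12=26≡0 → a
z(25): 25+12=37≡11 → l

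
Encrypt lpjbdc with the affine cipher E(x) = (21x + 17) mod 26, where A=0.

l(11): 21·11+17=248≡14 → o
p(15): 21·15+17=332≡20 → u
j(9): 21·9+17=206≡24 → y
b(1): 21·1+17=38≡12 → m
d(3): 21·3+17=80≡2 → c
c(2): 21·2+17=59≡7 → h

ouymch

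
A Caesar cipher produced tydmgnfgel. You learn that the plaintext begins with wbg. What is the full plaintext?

From the crib: t(19)−w(22)=-3≡23, so the shift is 23.
Subtract 23 from each ciphertext letter:
t(19): 19−23=-4≡22 → w
y(24): 24−23=1 → b
d(3): 3−23=-20≡6 → g
m(12): 12−23=-11≡15 → p
g(6): 6−23=-17≡9 → j
n(13): 13−23=-10≡16 → q
f(5): 5−23=-18≡8 → i
g(6): 6−23=-17≡9 → j
e(4): 4−23=-19≡7 → h
l(11): 11−23=-12≡14 → o

wbgpjqijho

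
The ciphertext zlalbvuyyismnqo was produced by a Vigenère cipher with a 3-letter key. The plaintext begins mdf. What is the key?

niv

Subtract each crib letter from the matching ciphertext letter (mod 26):
z(25)−m(12)=13 → n
l(11)−d(3)=8 → i
a(0)−f(5)=-5≡21 → v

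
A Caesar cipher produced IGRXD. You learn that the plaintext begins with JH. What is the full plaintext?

From the crib: I(8)−J(9)=-1≡25, so the shift is 25.
Subtract 25 from each ciphertext letter:
I(8): 8−25=-17≡9 → J
G(6): 6−25=-19≡7 → H
R(17): 17−25=-8≡18 → S
X(23): 23−25=-2≡24 → Y
D(3): 3−25=-22≡4 → E

JHSYE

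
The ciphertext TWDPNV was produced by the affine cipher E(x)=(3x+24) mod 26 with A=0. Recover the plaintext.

The inverse of 3 mod 26 is 9, since 3·9=27≡1. Apply D(y)=9·(y−24) mod 26:
T(19): 9·(19−24)=-45≡7 → H
W(22): 9·(22−24)=-18≡8 → I
D(3): 9·(3−24)=-189≡19 → T
P(15): 9·(15−24)=-81≡23 → X
N(13): 9·(13−24)=-99≡5 → F
V(21): 9·(21−24)=-27≡25 → Z

HITXFZ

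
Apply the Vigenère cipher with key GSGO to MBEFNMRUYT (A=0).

Repeat the key across the message: GSGOGSGOGS
M(12)+G(6): 18 → S
B(1)+S(18): 19 → T
E(4)+G(6): 10 → K
F(5)+O(14): 19 → T
N(13)+G(6): 19 → T
M(12)+S(18): 30≡4 → E
R(17)+G(6): 23 → X
U(20)+O(14): 34≡8 → I
Y(24)+G(6): 30≡4 → E
T(19)+S(18): 37≡11 → L

STKTTEXIEL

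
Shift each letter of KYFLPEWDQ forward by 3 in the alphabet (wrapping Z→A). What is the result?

K(10): 10+3=13 → N
Y(24): 24+3=27≡1 → B
F(5): 5+3=8 → I
L(11): 11+3=14 → O
P(15): 15+3=18 → S
E(4): 4+3=7 → H
W(22): 22+3=25 → Z
D(3): 3+3=6 → G
Q(16): 16+3=19 → T

NBIOSHZGT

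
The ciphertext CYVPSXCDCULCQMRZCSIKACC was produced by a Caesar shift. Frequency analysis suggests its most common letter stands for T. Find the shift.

9

The most frequent ciphertext letter is C (appears 7 times).
C is position 2; T is position 19.
Shift = -17≡9.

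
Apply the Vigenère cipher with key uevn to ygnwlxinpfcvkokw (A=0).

Repeat the key across the message: uevnuevnuevnuevn
y(24)+u(20): 44≡18 → s
g(6)+e(4): 10 → k
n(13)+v(21): 34≡8 → i
w(22)+n(13): 35≡9 → j
l(11)+u(20): 31≡5 → f
x(23)+e(4): 27≡1 → b
i(8)+v(21): 29≡3 → d
n(13)+n(13): 26≡0 → a
p(15)+u(20): 35≡9 → j
f(5)+e(4): 9 → j
c(2)+v(21): 23 → x
v(21)+n(13): 34≡8 → i
k(10)+u(20): 30≡4 → e
o(14)+e(4): 18 → s
k(10)+v(21): 31≡5 → f
w(22)+n(13): 35≡9 → j

skijfbdajjxiesfj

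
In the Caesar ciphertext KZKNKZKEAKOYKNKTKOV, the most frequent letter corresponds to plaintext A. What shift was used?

The most frequent ciphertext letter is K (appears 8 times).
K is position 10; A is position 0.
Shift = 10.

10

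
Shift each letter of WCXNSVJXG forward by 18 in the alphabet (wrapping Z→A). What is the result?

W(22): 22+18=40≡14 → O
C(2): 2+18=20 → U
X(23): 23+18=41≡15 → P
N(13): 13+18=31≡5 → F
S(18): 18+18=36≡10 → K
V(21): 21+18=39≡13 → N
J(9): 9+18=27≡1 → B
X(23): 23+18=41≡15 → P
G(6): 6+18=24 → Y

OUPFKNBPY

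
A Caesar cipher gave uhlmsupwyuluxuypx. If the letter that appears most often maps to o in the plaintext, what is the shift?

The most frequent ciphertext letter is u (appears 5 times).
u is position 20; o is position 14.
Shift = 6.

6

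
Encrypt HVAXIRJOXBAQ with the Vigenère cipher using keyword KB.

RWKYSSTPHCKR

Repeat the key across the message: KBKBKBKBKBKB
H(7)+K(10): 17 → R
V(21)+B(1): 22 → W
A(0)+K(10): 10 → K
X(23)+B(1): 24 → Y
I(8)+K(10): 18 → S
R(17)+B(1): 18 → S
J(9)+K(10): 19 → T
O(14)+B(1): 15 → P
X(23)+K(10): 33≡7 → H
B(1)+B(1): 2 → C
A(0)+K(10): 10 → K
Q(16)+B(1): 17 → R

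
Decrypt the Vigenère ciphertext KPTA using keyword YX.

Repeat the key across the ciphertext: YXYX
K(10)−Y(24): -14≡12 → M
P(15)−X(23): -8≡18 → S
T(19)−Y(24): -5≡21 → V
A(0)−X(23): -23≡3 → D

MSVD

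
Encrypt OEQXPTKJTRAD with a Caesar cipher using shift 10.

YOAHZDUTDBKN

O(14): 14+10=24 → Y
E(4): 4+10=14 → O
Q(16): 16+10=26≡0 → A
X(23): 23+10=33≡7 → H
P(15): 15+10=25 → Z
T(19): 19+10=29≡3 → D
K(10): 10+10=20 → U
J(9): 9+10=19 → T
T(19): 19+10=29≡3 → D
R(17): 17+10=27≡1 → B
A(0): 0+10=10 → K
D(3): 3+10=13 → N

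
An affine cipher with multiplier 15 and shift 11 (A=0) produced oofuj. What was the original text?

vvklm

The inverse of 15 mod 26 is 7, since 15·7=105≡1. Apply D(y)=7·(y−11) mod 26:
o(14): 7·(14−11)=21 → v
o(14): 7·(14−11)=21 → v
f(5): 7·(5−11)=-42≡10 → k
u(20): 7·(20−11)=63≡11 → l
j(9): 7·(9−11)=-14≡12 → m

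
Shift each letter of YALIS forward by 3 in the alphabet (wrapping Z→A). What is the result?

Y(24): 24+3=27≡1 → B
A(0): 0+3=3 → D
L(11): 11+3=14 → O
I(8): 8+3=11 → L
S(18): 18+3=21 → V

BDOLV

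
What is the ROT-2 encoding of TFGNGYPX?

T(19): 19+2=21 → V
F(5): 5+2=7 → H
G(6): 6+2=8 → I
N(13): 13+2=15 → P
G(6): 6+2=8 → I
Y(24): 24+2=26≡0 → A
P(15): 15+2=17 → R
X(23): 23+2=25 → Z

VHIPIARZ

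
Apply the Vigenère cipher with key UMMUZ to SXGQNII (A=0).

Repeat the key across the message: UMMUZUM
S(18)+U(20): 38≡12 → M
X(23)+M(12): 35≡9 → J
G(6)+M(12): 18 → S
Q(16)+U(20): 36≡10 → K
N(13)+Z(25): 38≡12 → M
I(8)+U(20): 28≡2 → C
I(8)+M(12): 20 → U

MJSKMCU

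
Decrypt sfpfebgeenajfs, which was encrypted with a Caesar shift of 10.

ivfvurwuudqzvi

s(18): 18−10=8 → i
f(5): 5−10=-5≡21 → v
p(15): 15−10=5 → f
f(5): 5−10=-5≡21 → v
e(4): 4−10=-6≡20 → u
b(1): 1−10=-9≡17 → r
g(6): 6−10=-4≡22 → w
e(4): 4−10=-6≡20 → u
e(4): 4−10=-6≡20 → u
n(13): 13−10=3 → d
a(0): 0−10=-10≡16 → q
j(9): 9−10=-1≡25 → z
f(5): 5−10=-5≡21 → v
s(18): 18−10=8 → i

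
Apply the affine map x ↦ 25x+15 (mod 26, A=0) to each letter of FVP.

KUA

F(5): 25·5+15=140≡10 → K
V(21): 25·21+15=540≡20 → U
P(15): 25·15+15=390≡0 → A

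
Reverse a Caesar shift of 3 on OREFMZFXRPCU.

LOBCJWCUOMZR

O(14): 14−3=11 → L
R(17): 17−3=14 → O
E(4): 4−3=1 → B
F(5): 5−3=2 → C
M(12): 12−3=9 → J
Z(25): 25−3=22 → W
F(5): 5−3=2 → C
X(23): 23−3=20 → U
R(17): 17−3=14 → O
P(15): 15−3=12 → M
C(2): 2−3=-1≡25 → Z
U(20): 20−3=17 → R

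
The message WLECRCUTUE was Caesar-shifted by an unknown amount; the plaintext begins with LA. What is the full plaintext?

From the crib: W(22)−L(11)=11, so the shift is 11.
Subtract 11 from each ciphertext letter:
W(22): 22−11=11 → L
L(11): 11−11=0 → A
E(4): 4−11=-7≡19 → T
C(2): 2−11=-9≡17 → R
R(17): 17−11=6 → G
C(2): 2−11=-9≡17 → R
U(20): 20−11=9 → J
T(19): 19−11=8 → I
U(20): 20−11=9 → J
E(4): 4−11=-7≡19 → T

LATRGRJIJT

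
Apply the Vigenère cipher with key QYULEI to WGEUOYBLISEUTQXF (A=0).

MEYFSGRJCDICJORQ

Repeat the key across the message: QYULEIQYULEIQYUL
W(22)+Q(16): 38≡12 → M
G(6)+Y(24): 30≡4 → E
E(4)+U(20): 24 → Y
U(20)+L(11): 31≡5 → F
O(14)+E(4): 18 → S
Y(24)+I(8): 32≡6 → G
B(1)+Q(16): 17 → R
L(11)+Y(24): 35≡9 → J
I(8)+U(20): 28≡2 → C
S(18)+L(11): 29≡3 → D
E(4)+E(4): 8 → I
U(20)+I(8): 28≡2 → C
T(19)+Q(16): 35≡9 → J
Q(16)+Y(24): 40≡14 → O
X(23)+U(20): 43≡17 → R
F(5)+L(11): 16 → Q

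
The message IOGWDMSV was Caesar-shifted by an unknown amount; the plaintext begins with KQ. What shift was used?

24

From the crib: I(8)−K(10)=-2≡24, so the shift is 24.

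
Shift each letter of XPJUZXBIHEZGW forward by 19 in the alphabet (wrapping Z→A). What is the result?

X(23): 23+19=42≡16 → Q
P(15): 15+19=34≡8 → I
J(9): 9+19=28≡2 → C
U(20): 20+19=39≡13 → N
Z(25): 25+19=44≡18 → S
X(23): 23+19=42≡16 → Q
B(1): 1+19=20 → U
I(8): 8+19=27≡1 → B
H(7): 7+19=26≡0 → A
E(4): 4+19=23 → X
Z(25): 25+19=44≡18 → S
G(6): 6+19=25 → Z
W(22): 22+19=41≡15 → P

QICNSQUBAXSZP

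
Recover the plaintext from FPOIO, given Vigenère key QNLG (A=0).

PCDCY

Repeat the key across the ciphertext: QNLGQ
F(5)−Q(16): -11≡15 → P
P(15)−N(13): 2 → C
O(14)−L(11): 3 → D
I(8)−G(6): 2 → C
O(14)−Q(16): -2≡24 → Y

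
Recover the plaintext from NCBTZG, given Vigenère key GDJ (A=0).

HZSNWX

Repeat the key across the ciphertext: GDJGDJ
N(13)−G(6): 7 → H
C(2)−D(3): -1≡25 → Z
B(1)−J(9): -8≡18 → S
T(19)−G(6): 13 → N
Z(25)−D(3): 22 → W
G(6)−J(9): -3≡23 → X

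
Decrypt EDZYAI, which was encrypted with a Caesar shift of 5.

E(4): 4−5=-1≡25 → Z
D(3): 3−5=-2≡24 → Y
Z(25): 25−5=20 → U
Y(24): 24−5=19 → T
A(0): 0−5=-5≡21 → V
I(8): 8−5=3 → D

ZYUTVD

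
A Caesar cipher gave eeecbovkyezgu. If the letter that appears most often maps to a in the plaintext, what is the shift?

4

The most frequent ciphertext letter is e (appears 4 times).
e is position 4; a is position 0.
Shift = 4.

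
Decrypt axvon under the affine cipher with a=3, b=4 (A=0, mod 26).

qpxmd

The inverse of 3 mod 26 is 9, since 3·9=27≡1. Apply D(y)=9·(y−4) mod 26:
a(0): 9·(0−4)=-36≡16 → q
x(23): 9·(23−4)=171≡15 → p
v(21): 9·(21−4)=153≡23 → x
o(14): 9·(14−4)=90≡12 → m
n(13): 9·(13−4)=81≡3 → d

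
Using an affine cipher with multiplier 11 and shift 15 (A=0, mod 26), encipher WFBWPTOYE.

W(22): 11·22+15=257≡23 → X
F(5): 11·5+15=70≡18 → S
B(1): 11·1+15=26≡0 → A
W(22): 11·22+15=257≡23 → X
P(15): 11·15+15=180≡24 → Y
T(19): 11·19+15=224≡16 → Q
O(14): 11·14+15=169≡13 → N
Y(24): 11·24+15=279≡19 → T
E(4): 11·4+15=59≡7 → H

XSAXYQNTH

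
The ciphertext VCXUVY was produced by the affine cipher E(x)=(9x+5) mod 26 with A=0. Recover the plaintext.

The inverse of 9 mod 26 is 3, since 9·3=27≡1. Apply D(y)=3·(y−5) mod 26:
V(21): 3·(21−5)=48≡22 → W
C(2): 3·(2−5)=-9≡17 → R
X(23): 3·(23−5)=54≡2 → C
U(20): 3·(20−5)=45≡19 → T
V(21): 3·(21−5)=48≡22 → W
Y(24): 3·(24−5)=57≡5 → F

WRCTWF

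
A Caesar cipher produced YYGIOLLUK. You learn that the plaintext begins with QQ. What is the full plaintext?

QQYAGDDMC

From the crib: Y(24)−Q(16)=8, so the shift is 8.
Subtract 8 from each ciphertext letter:
Y(24): 24−8=16 → Q
Y(24): 24−8=16 → Q
G(6): 6−8=-2≡24 → Y
I(8): 8−8=0 → A
O(14): 14−8=6 → G
L(11): 11−8=3 → D
L(11): 11−8=3 → D
U(20): 20−8=12 → M
K(10): 10−8=2 → C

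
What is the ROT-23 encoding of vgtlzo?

v(21): 21+23=44≡18 → s
g(6): 6+23=29≡3 → d
t(19): 19+23=42≡16 → q
l(11): 11+23=34≡8 → i
z(25): 25+23=48≡22 → w
o(14): 14+23=37≡11 → l

sdqiwl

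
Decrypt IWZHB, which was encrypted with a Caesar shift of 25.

I(8): 8−25=-17≡9 → J
W(22): 22−25=-3≡23 → X
Z(25): 25−25=0 → A
H(7): 7−25=-18≡8 → I
B(1): 1−25=-24≡2 → C

JXAIC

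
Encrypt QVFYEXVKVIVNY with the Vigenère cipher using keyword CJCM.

SEHKGGXWXRXZA

Repeat the key across the message: CJCMCJCMCJCMC
Q(16)+C(2): 18 → S
V(21)+J(9): 30≡4 → E
F(5)+C(2): 7 → H
Y(24)+M(12): 36≡10 → K
E(4)+C(2): 6 → G
X(23)+J(9): 32≡6 → G
V(21)+C(2): 23 → X
K(10)+M(12): 22 → W
V(21)+C(2): 23 → X
I(8)+J(9): 17 → R
V(21)+C(2): 23 → X
N(13)+M(12): 25 → Z
Y(24)+C(2): 26≡0 → A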